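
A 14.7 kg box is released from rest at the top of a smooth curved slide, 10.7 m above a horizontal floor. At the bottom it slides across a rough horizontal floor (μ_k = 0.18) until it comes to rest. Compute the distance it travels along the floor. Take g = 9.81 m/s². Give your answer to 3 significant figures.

d = 59.4 m

Energy bookkeeping (friction removes W_f = μ_k N d):
At rest all PE has been dissipated by friction: mgh = μ_k m g d
d = h/μ_k = 10.7/0.18 = 59.44 m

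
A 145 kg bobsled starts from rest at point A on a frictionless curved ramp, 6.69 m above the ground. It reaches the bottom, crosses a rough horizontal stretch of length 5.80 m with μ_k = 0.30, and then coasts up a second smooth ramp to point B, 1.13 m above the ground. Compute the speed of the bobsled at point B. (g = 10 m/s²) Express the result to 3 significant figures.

v = 8.74 m/s

Energy at A: mgh₁ = (145)(10)(6.69) = 9700.5 J
Friction loss: W_f = μ_k mg d = 2523 J
At B: ½mv² + mgh₂ = mgh₁ − W_f
½mv² = 9700.5 − 2523 − 1638.5 = 5539.0 J
v = √(2 × 5539.0/145) = 8.741 m/s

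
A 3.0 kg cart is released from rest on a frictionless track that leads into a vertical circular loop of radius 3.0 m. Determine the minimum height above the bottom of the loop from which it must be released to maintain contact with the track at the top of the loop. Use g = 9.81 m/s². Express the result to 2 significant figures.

At the top, for minimum speed gravity alone supplies the centripetal force: mg = mv_top²/r ⇒ v_top² = gr = 29.43 m²/s²
Energy conservation from release height h to the top (height 2r): mgh = ½mv_top² + mg(2r)
h = v_top²/(2g) + 2r = r/2 + 2r = 5r/2 = 7.500 m

h = 7.5 m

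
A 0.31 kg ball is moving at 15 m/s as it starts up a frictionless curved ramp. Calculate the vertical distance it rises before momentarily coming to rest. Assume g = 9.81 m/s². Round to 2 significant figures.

h = 11 m

By energy conservation, ½mv² = mgh
h = v²/(2g) = 15²/(2 × 9.81) = 11.47 m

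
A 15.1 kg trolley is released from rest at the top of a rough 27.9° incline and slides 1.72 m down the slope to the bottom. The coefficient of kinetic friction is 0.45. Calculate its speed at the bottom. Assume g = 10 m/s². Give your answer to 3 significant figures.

v = 1.55 m/s

Work–energy: mg(L sinθ) − μ_k(mg cosθ)L = ½mv²
mgh = mgL sinθ = (15.1)(10)(1.72)sin27.9° = 121.53 J
W_f = μ_k mg cosθ · L = (0.45)(15.1)(10)cos27.9°·1.72 = 103.3 J
½mv² = 121.53 − 103.3 = 18.242 J
v = √(2 × 18.242/15.1) = 1.554 m/s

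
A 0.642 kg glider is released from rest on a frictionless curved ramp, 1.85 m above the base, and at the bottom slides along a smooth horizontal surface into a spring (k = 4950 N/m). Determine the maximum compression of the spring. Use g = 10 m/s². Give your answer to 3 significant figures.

x = 0.0693 m

At max compression the glider is momentarily at rest: mgh = ½kx²
x = √(2mgh/k) = √(2 × 0.642 × 10 × 1.85 / 4950) = 0.06927 m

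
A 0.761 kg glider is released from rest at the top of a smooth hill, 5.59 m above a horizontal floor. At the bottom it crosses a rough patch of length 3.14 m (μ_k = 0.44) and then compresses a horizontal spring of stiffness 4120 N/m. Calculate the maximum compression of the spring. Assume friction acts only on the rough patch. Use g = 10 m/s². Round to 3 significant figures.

Initial energy: E₁ = mgh = (0.761)(10)(5.59) = 42.540 J
Friction removes W_f = μ_k mg d = (0.44)(0.761)(10)(3.14) = 10.51 J
Energy reaching the spring: E = 42.540 − 10.51 = 32.026 J
At max compression ½kx² = E ⇒ x = √(2E/k) = √(2 × 32.026/4120) = 0.1247 m

x = 0.125 m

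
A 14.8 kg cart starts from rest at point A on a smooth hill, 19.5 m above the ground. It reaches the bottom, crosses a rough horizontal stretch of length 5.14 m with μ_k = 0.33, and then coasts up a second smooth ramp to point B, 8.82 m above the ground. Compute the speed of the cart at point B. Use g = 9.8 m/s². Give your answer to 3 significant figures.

v = 13.3 m/s

Energy at A: mgh₁ = (14.8)(9.8)(19.5) = 2828.3 J
Friction loss: W_f = μ_k mg d = 246.0 J
At B: ½mv² + mgh₂ = mgh₁ − W_f
½mv² = 2828.3 − 246.0 − 1279.3 = 1303.0 J
v = √(2 × 1303.0/14.8) = 13.27 m/s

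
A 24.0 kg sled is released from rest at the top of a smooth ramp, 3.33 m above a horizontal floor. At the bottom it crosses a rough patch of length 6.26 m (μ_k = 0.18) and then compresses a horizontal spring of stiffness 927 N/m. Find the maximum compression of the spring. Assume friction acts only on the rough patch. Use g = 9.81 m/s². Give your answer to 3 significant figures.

x = 1.06 m

Initial energy: E₁ = mgh = (24.0)(9.81)(3.33) = 784.02 J
Friction removes W_f = μ_k mg d = (0.18)(24.0)(9.81)(6.26) = 265.3 J
Energy reaching the spring: E = 784.02 − 265.3 = 518.72 J
At max compression ½kx² = E ⇒ x = √(2E/k) = √(2 × 518.72/927) = 1.058 m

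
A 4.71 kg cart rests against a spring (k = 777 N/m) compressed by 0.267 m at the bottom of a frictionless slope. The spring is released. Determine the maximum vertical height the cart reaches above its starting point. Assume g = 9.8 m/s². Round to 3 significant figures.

All spring PE becomes gravitational PE at the highest point: ½kx² = mgh
h = kx²/(2mg) = (777)(0.267)²/(2 × 4.71 × 9.8) = 0.6000 m

h = 0.600 m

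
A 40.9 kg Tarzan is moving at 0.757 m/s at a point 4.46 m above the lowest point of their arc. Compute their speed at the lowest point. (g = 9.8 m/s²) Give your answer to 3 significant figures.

v = 9.38 m/s

Equating total energy at the two states: ½mv₀² + mgh = ½mv²
v² = v₀² + 2gh = (0.757)² + 2(9.8)(4.46) = 87.989
v = √87.989 = 9.380 m/s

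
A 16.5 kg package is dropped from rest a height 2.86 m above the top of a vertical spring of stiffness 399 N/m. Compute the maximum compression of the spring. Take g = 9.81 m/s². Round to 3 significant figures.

Let x be the compression. The total drop is H + x, and the package is instantaneously at rest at max compression, so energy conservation gives:
mg(H + x) = ½kx²
½(399)x² − (16.5)(9.81)x − (16.5)(9.81)(2.86) = 0
199.5x² − 161.9x − 462.9 = 0
x = [161.9 + √(26200 + 369421)]/(2 × 199.5) = 1.982 m

x = 1.98 m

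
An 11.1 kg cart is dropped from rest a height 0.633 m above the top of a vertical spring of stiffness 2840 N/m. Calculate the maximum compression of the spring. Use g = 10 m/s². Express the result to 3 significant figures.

Measuring PE from the top of the relaxed spring, at max compression the cart has dropped H + x with zero KE, so:
mg(H + x) = ½kx²
½(2840)x² − (11.1)(10)x − (11.1)(10)(0.633) = 0
1420x² − 111.0x − 70.26 = 0
x = [111.0 + √(12321 + 399094)]/(2 × 1420) = 0.2649 m

x = 0.265 m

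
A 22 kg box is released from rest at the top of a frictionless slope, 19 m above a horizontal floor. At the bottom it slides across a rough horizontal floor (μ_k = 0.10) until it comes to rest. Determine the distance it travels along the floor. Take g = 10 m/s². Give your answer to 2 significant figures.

d = 190 m

Energy at the top = energy at the end + work done against friction:
At rest all PE has been dissipated by friction: mgh = μ_k m g d
d = h/μ_k = 19/0.10 = 190.0 m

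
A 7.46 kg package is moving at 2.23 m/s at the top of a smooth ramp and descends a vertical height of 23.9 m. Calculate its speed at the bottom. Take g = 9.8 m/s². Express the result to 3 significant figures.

v = 21.8 m/s

Equating total energy at the two states: ½mv₀² + mgh = ½mv²
v² = v₀² + 2gh = (2.23)² + 2(9.8)(23.9) = 473.41
v = √473.41 = 21.76 m/s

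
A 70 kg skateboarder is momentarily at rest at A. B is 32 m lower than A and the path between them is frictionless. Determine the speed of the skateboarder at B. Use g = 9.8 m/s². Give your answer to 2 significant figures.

By conservation of mechanical energy, mgh = ½mv²
v = √(2gh) = √(2 × 9.8 × 32) = √627.20 = 25.04 m/s

v = 25 m/s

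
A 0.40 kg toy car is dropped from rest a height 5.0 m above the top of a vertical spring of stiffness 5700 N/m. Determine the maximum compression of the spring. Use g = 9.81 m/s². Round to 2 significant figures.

Let x be the compression. The total drop is H + x, and the car is instantaneously at rest at max compression, so energy conservation gives:
mg(H + x) = ½kx²
½(5700)x² − (0.40)(9.81)x − (0.40)(9.81)(5.0) = 0
2850x² − 3.924x − 19.62 = 0
x = [3.924 + √(15.40 + 223668)]/(2 × 2850) = 0.08366 m

x = 0.084 m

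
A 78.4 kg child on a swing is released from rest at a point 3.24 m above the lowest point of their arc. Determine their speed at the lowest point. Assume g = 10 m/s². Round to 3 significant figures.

Energy conservation between the two points: mgh = ½mv²
The mass cancels from both sides.
v = √(2gh) = √(2 × 10 × 3.24) = √64.800 = 8.050 m/s

v = 8.05 m/s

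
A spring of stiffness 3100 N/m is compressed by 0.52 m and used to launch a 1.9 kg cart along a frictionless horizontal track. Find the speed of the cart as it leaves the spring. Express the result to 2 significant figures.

Conservation of energy: ½kx² = ½mv²
v = x√(k/m) = 0.52 × √(3100/1.9) = 21.00 m/s

v = 21 m/s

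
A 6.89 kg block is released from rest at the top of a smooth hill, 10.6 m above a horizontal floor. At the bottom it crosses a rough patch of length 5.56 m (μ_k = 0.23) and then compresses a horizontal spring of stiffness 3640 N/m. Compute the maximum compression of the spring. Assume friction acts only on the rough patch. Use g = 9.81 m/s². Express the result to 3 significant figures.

Initial energy: E₁ = mgh = (6.89)(9.81)(10.6) = 716.46 J
Friction removes W_f = μ_k mg d = (0.23)(6.89)(9.81)(5.56) = 86.44 J
Energy reaching the spring: E = 716.46 − 86.44 = 630.03 J
At max compression ½kx² = E ⇒ x = √(2E/k) = √(2 × 630.03/3640) = 0.5884 m

x = 0.588 m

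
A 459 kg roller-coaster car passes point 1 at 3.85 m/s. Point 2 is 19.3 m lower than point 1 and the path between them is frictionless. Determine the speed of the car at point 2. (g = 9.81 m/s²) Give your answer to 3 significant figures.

v = 19.8 m/s

Energy conservation between the two points: ½mv₀² + mgh = ½mv²
v² = v₀² + 2gh = (3.85)² + 2(9.81)(19.3) = 393.49
v = √393.49 = 19.84 m/s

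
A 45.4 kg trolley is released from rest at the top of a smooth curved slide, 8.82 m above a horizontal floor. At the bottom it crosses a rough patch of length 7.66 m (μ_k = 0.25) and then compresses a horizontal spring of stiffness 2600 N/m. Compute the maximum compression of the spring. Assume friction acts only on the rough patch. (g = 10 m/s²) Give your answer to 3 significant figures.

Initial energy: E₁ = mgh = (45.4)(10)(8.82) = 4004.3 J
Friction removes W_f = μ_k mg d = (0.25)(45.4)(10)(7.66) = 869.4 J
Energy reaching the spring: E = 4004.3 − 869.4 = 3134.9 J
At max compression ½kx² = E ⇒ x = √(2E/k) = √(2 × 3134.9/2600) = 1.553 m

x = 1.55 m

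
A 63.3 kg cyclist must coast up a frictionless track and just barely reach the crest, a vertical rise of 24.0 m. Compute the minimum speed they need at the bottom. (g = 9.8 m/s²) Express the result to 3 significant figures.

v = 21.7 m/s

At the top they are momentarily at rest, so all KE converts to PE: ½mv² = mgh
v = √(2gh) = √(2 × 9.8 × 24.0) = 21.69 m/s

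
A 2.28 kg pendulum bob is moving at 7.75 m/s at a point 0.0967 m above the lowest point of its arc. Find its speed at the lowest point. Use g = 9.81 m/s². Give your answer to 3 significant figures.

v = 7.87 m/s

Mechanical energy is conserved (no friction): ½mv₀² + mgh = ½mv²
v² = v₀² + 2gh = (7.75)² + 2(9.81)(0.0967) = 61.960
v = √61.960 = 7.871 m/s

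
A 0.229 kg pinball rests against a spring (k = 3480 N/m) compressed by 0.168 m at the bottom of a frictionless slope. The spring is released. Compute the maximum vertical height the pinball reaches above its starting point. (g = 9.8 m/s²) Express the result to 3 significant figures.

h = 21.9 m

Energy conservation from release to the highest point: ½kx² = mgh
h = kx²/(2mg) = (3480)(0.168)²/(2 × 0.229 × 9.8) = 21.88 m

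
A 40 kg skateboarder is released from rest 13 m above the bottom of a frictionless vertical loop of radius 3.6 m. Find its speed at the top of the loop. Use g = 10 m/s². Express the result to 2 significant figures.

Energy conservation: mgh = ½mv_top² + mg(2r)
v_top² = 2g(h − 2r) = 2(10)(13 − 7.200) = 116.0
v_top = 10.77 m/s

v = 11 m/s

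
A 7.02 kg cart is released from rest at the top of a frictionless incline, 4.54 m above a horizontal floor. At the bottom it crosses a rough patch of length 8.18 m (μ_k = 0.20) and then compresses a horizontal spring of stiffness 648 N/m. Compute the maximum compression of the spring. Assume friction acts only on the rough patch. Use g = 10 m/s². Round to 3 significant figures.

x = 0.793 m

Initial energy: E₁ = mgh = (7.02)(10)(4.54) = 318.71 J
Friction removes W_f = μ_k mg d = (0.20)(7.02)(10)(8.18) = 114.8 J
Energy reaching the spring: E = 318.71 − 114.8 = 203.86 J
At max compression ½kx² = E ⇒ x = √(2E/k) = √(2 × 203.86/648) = 0.7932 m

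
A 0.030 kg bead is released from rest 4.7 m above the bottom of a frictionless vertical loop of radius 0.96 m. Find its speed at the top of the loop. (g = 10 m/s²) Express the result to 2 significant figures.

Energy conservation: mgh = ½mv_top² + mg(2r)
v_top² = 2g(h − 2r) = 2(10)(4.7 − 1.920) = 55.60
v_top = 7.457 m/s

v = 7.5 m/s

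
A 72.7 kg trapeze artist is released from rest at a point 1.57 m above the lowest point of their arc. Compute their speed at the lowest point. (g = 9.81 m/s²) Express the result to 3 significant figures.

By conservation of mechanical energy, mgh = ½mv²
The mass cancels from both sides.
v = √(2gh) = √(2 × 9.81 × 1.57) = √30.803 = 5.550 m/s

v = 5.55 m/s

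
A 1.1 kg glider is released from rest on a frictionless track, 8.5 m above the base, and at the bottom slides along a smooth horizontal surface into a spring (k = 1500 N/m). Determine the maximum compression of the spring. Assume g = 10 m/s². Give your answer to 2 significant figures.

Gravitational PE at the top equals spring PE at max compression: mgh = ½kx²
x = √(2mgh/k) = √(2 × 1.1 × 10 × 8.5 / 1500) = 0.3531 m

x = 0.35 m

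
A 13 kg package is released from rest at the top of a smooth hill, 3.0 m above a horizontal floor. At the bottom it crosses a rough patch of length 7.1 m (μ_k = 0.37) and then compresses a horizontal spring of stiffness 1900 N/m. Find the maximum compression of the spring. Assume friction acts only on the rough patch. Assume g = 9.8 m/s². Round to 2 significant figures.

x = 0.22 m

Initial energy: E₁ = mgh = (13)(9.8)(3.0) = 382.20 J
Friction removes W_f = μ_k mg d = (0.37)(13)(9.8)(7.1) = 334.7 J
Energy reaching the spring: E = 382.20 − 334.7 = 47.520 J
At max compression ½kx² = E ⇒ x = √(2E/k) = √(2 × 47.520/1900) = 0.2237 m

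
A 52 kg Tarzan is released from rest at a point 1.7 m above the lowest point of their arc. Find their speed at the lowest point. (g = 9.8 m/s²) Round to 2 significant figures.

v = 5.8 m/s

By conservation of mechanical energy, mgh = ½mv²
v = √(2gh) = √(2 × 9.8 × 1.7) = √33.320 = 5.772 m/s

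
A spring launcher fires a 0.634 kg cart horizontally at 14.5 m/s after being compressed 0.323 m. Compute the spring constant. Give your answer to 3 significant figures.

½kx² = ½mv²
k = mv²/x² = (0.634)(14.5)²/(0.323)² = 1278 N/m

k = 1280 N/m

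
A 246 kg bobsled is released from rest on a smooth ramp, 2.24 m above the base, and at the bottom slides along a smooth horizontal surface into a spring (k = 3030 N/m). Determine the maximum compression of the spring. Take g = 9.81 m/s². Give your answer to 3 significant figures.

x = 1.89 m

Energy conservation (no friction) from release to max compression: mgh = ½kx²
x = √(2mgh/k) = √(2 × 246 × 9.81 × 2.24 / 3030) = 1.889 m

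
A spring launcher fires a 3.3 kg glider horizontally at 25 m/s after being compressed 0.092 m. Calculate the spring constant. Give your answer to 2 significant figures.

Spring PE at full compression equals KE at release: ½kx² = ½mv²
k = mv²/x² = (3.3)(25)²/(0.092)² = 243679 N/m

k = 240000 N/m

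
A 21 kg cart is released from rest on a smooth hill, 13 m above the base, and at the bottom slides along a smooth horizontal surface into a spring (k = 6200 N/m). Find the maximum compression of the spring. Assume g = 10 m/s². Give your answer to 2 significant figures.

x = 0.94 m

Energy conservation (no friction) from release to max compression: mgh = ½kx²
x = √(2mgh/k) = √(2 × 21 × 10 × 13 / 6200) = 0.9384 m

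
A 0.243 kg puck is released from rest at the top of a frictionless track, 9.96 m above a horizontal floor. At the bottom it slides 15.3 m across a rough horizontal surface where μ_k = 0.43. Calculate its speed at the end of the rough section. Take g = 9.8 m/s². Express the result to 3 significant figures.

v = 8.14 m/s

Applying the work–energy principle:
mgh = ½mv² + μ_k m g d
W_f = μ_k mg d = (0.43)(0.243)(9.8)(15.3) = 15.67 J
½mv² = mgh − W_f = 23.719 − 15.67 = 8.0515 J
v = √(2 × 8.0515/0.243) = 8.140 m/s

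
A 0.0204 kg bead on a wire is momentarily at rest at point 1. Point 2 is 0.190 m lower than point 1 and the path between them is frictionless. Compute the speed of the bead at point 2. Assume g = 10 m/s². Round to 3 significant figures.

v = 1.95 m/s

Equating total energy at the two states: mgh = ½mv²
The mass cancels from both sides.
v = √(2gh) = √(2 × 10 × 0.190) = √3.8000 = 1.949 m/s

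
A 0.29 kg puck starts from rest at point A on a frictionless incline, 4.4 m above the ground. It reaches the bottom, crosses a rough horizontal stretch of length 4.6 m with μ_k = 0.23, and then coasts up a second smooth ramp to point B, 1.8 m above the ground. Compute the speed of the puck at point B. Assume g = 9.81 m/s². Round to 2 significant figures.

Energy at A: mgh₁ = (0.29)(9.81)(4.4) = 12.518 J
Friction loss: W_f = μ_k mg d = 3.010 J
At B: ½mv² + mgh₂ = mgh₁ − W_f
½mv² = 12.518 − 3.010 − 5.1208 = 4.3868 J
v = √(2 × 4.3868/0.29) = 5.500 m/s

v = 5.5 m/s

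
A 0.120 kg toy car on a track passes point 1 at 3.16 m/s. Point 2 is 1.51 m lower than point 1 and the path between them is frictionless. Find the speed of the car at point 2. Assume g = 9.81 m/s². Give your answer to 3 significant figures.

Equating total energy at the two states: ½mv₀² + mgh = ½mv²
The mass cancels from both sides.
v² = v₀² + 2gh = (3.16)² + 2(9.81)(1.51) = 39.612
v = √39.612 = 6.294 m/s

v = 6.29 m/s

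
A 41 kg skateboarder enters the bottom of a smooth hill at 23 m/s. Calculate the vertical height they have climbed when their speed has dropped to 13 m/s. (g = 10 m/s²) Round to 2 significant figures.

Conservation of energy: ½mv₁² = ½mv₂² + mgh
h = (v₁² − v₂²)/(2g) = (23² − 13²)/(2 × 10) = 18.00 m

h = 18 m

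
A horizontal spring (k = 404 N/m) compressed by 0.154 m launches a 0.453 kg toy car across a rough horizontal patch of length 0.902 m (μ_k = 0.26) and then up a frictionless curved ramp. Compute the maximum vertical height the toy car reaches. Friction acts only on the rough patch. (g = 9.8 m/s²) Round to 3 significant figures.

h = 0.845 m

Spring energy: E₀ = ½kx² = ½(404)(0.154)² = 4.7906 J
Friction: W_f = μ_k mg d = (0.26)(0.453)(9.8)(0.902) = 1.041 J
Energy at base of ramp: E = 4.7906 − 1.041 = 3.7495 J
At max height all remaining energy is PE: mgh = E ⇒ h = E/(mg) = 3.7495/(0.453 × 9.8) = 0.8446 m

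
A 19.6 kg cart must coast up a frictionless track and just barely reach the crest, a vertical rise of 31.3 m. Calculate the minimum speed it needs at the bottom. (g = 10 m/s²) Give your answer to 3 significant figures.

v = 25.0 m/s

At the top it is momentarily at rest, so all KE converts to PE: ½mv² = mgh
v = √(2gh) = √(2 × 10 × 31.3) = 25.02 m/s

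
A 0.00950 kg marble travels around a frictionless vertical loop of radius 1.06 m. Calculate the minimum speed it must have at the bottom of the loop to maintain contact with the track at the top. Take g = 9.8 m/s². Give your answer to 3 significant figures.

v = 7.21 m/s

At the top: mg = mv_top²/r ⇒ v_top² = gr = 10.39 m²/s²
Energy from bottom to top (height 2r): ½mv_bot² = ½mv_top² + mg(2r)
v_bot² = gr + 4gr = 5gr = 51.94
v_bot = √(5gr) = 7.207 m/s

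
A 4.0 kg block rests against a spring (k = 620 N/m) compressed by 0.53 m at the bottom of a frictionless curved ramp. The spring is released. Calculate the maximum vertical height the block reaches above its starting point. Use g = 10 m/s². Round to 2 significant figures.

Energy conservation from release to the highest point: ½kx² = mgh
h = kx²/(2mg) = (620)(0.53)²/(2 × 4.0 × 10) = 2.177 m

h = 2.2 m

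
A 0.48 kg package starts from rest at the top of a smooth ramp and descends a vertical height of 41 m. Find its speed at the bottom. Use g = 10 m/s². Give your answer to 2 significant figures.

Energy conservation between the two points: mgh = ½mv²
v = √(2gh) = √(2 × 10 × 41) = √820.00 = 28.64 m/s

v = 29 m/s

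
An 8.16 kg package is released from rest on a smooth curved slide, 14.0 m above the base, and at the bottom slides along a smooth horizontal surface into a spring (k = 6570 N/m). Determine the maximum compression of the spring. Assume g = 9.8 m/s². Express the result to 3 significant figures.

Gravitational PE at the top equals spring PE at max compression: mgh = ½kx²
x = √(2mgh/k) = √(2 × 8.16 × 9.8 × 14.0 / 6570) = 0.5838 m

x = 0.584 m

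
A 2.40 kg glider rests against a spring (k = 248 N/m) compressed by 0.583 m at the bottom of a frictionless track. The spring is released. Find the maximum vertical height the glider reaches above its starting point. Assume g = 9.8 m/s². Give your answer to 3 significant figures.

At maximum height the glider is at rest, so ½kx² = mgh
h = kx²/(2mg) = (248)(0.583)²/(2 × 2.40 × 9.8) = 1.792 m

h = 1.79 m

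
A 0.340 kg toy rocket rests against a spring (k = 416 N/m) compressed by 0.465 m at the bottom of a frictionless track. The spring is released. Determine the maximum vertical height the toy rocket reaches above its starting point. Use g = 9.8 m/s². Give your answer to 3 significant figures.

All spring PE becomes gravitational PE at the highest point: ½kx² = mgh
h = kx²/(2mg) = (416)(0.465)²/(2 × 0.340 × 9.8) = 13.50 m

h = 13.5 m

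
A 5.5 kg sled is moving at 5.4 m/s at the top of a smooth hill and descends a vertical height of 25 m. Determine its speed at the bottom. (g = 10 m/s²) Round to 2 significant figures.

v = 23 m/s

Energy conservation between the two points: ½mv₀² + mgh = ½mv²
v² = v₀² + 2gh = (5.4)² + 2(10)(25) = 529.16
v = √529.16 = 23.00 m/s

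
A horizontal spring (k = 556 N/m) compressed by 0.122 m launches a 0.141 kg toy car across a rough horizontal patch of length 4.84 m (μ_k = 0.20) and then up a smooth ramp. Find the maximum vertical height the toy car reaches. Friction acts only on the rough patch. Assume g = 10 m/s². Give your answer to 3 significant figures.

Spring energy: E₀ = ½kx² = ½(556)(0.122)² = 4.1378 J
Friction: W_f = μ_k mg d = (0.20)(0.141)(10)(4.84) = 1.365 J
Energy at base of ramp: E = 4.1378 − 1.365 = 2.7729 J
At max height all remaining energy is PE: mgh = E ⇒ h = E/(mg) = 2.7729/(0.141 × 10) = 1.967 m

h = 1.97 m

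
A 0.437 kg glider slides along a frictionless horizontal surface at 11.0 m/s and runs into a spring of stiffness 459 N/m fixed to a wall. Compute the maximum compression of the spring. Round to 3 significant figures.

x = 0.339 m

Conservation of energy between contact and max compression: ½mv² = ½kx²
x = v√(m/k) = 11.0 × √(0.437/459) = 0.3394 m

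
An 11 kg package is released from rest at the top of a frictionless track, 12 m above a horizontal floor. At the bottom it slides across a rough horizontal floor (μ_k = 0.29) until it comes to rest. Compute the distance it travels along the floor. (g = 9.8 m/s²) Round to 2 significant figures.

Energy at the top = energy at the end + work done against friction:
At rest all PE has been dissipated by friction: mgh = μ_k m g d
d = h/μ_k = 12/0.29 = 41.38 m

d = 41 m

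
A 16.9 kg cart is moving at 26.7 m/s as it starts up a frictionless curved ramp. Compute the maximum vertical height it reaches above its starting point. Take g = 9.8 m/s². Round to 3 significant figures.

h = 36.4 m

Setting KE at the bottom equal to PE gained: ½mv² = mgh
h = v²/(2g) = 26.7²/(2 × 9.8) = 36.37 m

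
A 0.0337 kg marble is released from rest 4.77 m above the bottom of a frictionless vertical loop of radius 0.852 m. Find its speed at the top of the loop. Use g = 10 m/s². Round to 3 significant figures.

Energy conservation: mgh = ½mv_top² + mg(2r)
v_top² = 2g(h − 2r) = 2(10)(4.77 − 1.704) = 61.32
v_top = 7.831 m/s

v = 7.83 m/s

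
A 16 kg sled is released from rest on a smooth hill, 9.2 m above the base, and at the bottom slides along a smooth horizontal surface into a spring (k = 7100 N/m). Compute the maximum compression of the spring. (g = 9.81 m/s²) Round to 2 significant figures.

x = 0.64 m

Energy conservation (no friction) from release to max compression: mgh = ½kx²
x = √(2mgh/k) = √(2 × 16 × 9.81 × 9.2 / 7100) = 0.6378 m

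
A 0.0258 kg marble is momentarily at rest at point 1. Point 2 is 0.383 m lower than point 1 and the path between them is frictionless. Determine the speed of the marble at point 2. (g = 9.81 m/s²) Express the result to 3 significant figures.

By conservation of mechanical energy, mgh = ½mv²
v = √(2gh) = √(2 × 9.81 × 0.383) = √7.5145 = 2.741 m/s

v = 2.74 m/s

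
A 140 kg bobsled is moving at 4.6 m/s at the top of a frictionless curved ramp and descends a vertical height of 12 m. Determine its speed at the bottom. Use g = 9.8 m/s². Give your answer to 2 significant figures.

By conservation of mechanical energy, ½mv₀² + mgh = ½mv²
v² = v₀² + 2gh = (4.6)² + 2(9.8)(12) = 256.36
v = √256.36 = 16.01 m/s

v = 16 m/s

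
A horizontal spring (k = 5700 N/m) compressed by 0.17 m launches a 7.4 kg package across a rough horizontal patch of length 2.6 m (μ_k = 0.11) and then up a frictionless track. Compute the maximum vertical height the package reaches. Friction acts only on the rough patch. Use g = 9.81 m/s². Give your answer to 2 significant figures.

Spring energy: E₀ = ½kx² = ½(5700)(0.17)² = 82.365 J
Friction: W_f = μ_k mg d = (0.11)(7.4)(9.81)(2.6) = 20.76 J
Energy at base of ramp: E = 82.365 − 20.76 = 61.603 J
At max height all remaining energy is PE: mgh = E ⇒ h = E/(mg) = 61.603/(7.4 × 9.81) = 0.8486 m

h = 0.85 m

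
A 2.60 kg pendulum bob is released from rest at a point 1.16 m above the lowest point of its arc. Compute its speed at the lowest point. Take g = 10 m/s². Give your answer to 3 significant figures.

v = 4.82 m/s

By conservation of mechanical energy, mgh = ½mv²
v = √(2gh) = √(2 × 10 × 1.16) = √23.200 = 4.817 m/s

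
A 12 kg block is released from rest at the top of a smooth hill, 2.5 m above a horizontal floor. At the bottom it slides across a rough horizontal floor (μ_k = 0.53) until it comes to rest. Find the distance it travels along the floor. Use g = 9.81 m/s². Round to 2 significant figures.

Energy bookkeeping (friction removes W_f = μ_k N d):
At rest all PE has been dissipated by friction: mgh = μ_k m g d
d = h/μ_k = 2.5/0.53 = 4.717 m

d = 4.7 m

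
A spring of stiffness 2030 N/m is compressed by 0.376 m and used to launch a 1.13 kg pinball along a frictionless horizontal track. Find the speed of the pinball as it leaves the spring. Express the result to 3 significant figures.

v = 15.9 m/s

Conservation of energy: ½kx² = ½mv²
v = x√(k/m) = 0.376 × √(2030/1.13) = 15.94 m/s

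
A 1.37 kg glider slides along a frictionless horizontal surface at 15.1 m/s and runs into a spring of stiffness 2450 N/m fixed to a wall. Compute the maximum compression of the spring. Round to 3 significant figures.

At max compression the glider is momentarily at rest: ½mv² = ½kx²
x = v√(m/k) = 15.1 × √(1.37/2450) = 0.3571 m

x = 0.357 m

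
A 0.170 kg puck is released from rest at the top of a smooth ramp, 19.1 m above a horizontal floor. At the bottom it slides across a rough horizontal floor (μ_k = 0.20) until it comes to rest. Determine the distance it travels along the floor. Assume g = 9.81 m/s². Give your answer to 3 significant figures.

d = 95.5 m

Energy at the top = energy at the end + work done against friction:
At rest all PE has been dissipated by friction: mgh = μ_k m g d
d = h/μ_k = 19.1/0.20 = 95.50 m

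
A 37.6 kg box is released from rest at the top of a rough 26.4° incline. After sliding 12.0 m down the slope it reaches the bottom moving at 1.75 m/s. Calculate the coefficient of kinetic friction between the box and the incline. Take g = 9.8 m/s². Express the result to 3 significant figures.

μ_k = 0.482

The energy dissipated by friction is the PE lost minus the KE gained:
mgL sinθ = 1966.1 J; ½mv² = 57.575 J
W_f = 1966.1 − 57.575 = 1908 J
μ_k = W_f/(mg cosθ · L) = 1908/(330.1 × 12.0) = 0.4819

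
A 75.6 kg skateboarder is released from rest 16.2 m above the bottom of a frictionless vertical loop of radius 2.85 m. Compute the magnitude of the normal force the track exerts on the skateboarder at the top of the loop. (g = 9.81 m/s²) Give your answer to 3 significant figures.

Energy from release to top (height 2r): mgh = ½mv_top² + mg(2r)
v_top² = 2g(h − 2r) = 2(9.81)(16.2 − 5.700) = 206.01 m²/s²
At the top, both N and weight point toward the centre: N + mg = mv_top²/r
N = m(v_top²/r − g) = 75.6(206.01/2.85 − 9.81) = 4723 N

N = 4720 N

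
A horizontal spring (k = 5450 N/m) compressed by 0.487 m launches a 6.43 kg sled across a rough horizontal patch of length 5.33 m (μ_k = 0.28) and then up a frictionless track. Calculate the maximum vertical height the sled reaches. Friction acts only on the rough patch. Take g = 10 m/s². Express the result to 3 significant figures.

h = 8.56 m

Spring energy: E₀ = ½kx² = ½(5450)(0.487)² = 646.29 J
Friction: W_f = μ_k mg d = (0.28)(6.43)(10)(5.33) = 95.96 J
Energy at base of ramp: E = 646.29 − 95.96 = 550.32 J
At max height all remaining energy is PE: mgh = E ⇒ h = E/(mg) = 550.32/(6.43 × 10) = 8.559 m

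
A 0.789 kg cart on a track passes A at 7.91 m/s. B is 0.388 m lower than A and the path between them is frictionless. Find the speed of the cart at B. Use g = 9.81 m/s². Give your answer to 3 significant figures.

Mechanical energy is conserved (no friction): ½mv₀² + mgh = ½mv²
The mass cancels from both sides.
v² = v₀² + 2gh = (7.91)² + 2(9.81)(0.388) = 70.181
v = √70.181 = 8.377 m/s

v = 8.38 m/s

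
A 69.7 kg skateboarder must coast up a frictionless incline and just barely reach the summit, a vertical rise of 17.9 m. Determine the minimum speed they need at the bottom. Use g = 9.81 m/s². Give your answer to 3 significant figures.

v = 18.7 m/s

At the top they are momentarily at rest, so all KE converts to PE: ½mv² = mgh
v = √(2gh) = √(2 × 9.81 × 17.9) = 18.74 m/s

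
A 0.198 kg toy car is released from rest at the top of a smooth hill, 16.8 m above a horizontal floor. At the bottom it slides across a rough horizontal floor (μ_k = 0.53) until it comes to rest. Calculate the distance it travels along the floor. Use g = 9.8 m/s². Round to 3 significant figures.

Applying the work–energy principle:
At rest all PE has been dissipated by friction: mgh = μ_k m g d
d = h/μ_k = 16.8/0.53 = 31.70 m

d = 31.7 m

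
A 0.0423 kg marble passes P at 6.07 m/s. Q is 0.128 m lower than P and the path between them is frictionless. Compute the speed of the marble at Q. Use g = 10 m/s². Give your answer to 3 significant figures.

v = 6.28 m/s

Equating total energy at the two states: ½mv₀² + mgh = ½mv²
The mass cancels from both sides.
v² = v₀² + 2gh = (6.07)² + 2(10)(0.128) = 39.405
v = √39.405 = 6.277 m/s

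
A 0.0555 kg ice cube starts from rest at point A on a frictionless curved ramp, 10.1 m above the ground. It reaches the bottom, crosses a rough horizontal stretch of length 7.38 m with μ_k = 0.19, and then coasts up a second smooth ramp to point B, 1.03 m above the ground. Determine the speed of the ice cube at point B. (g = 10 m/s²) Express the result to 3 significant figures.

v = 12.4 m/s

Energy at A: mgh₁ = (0.0555)(10)(10.1) = 5.6055 J
Friction loss: W_f = μ_k mg d = 0.7782 J
At B: ½mv² + mgh₂ = mgh₁ − W_f
½mv² = 5.6055 − 0.7782 − 0.57165 = 4.2556 J
v = √(2 × 4.2556/0.0555) = 12.38 m/s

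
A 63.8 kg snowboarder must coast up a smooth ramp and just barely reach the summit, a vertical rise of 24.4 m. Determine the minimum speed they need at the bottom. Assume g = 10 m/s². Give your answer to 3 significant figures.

At the top they are momentarily at rest, so all KE converts to PE: ½mv² = mgh
v = √(2gh) = √(2 × 10 × 24.4) = 22.09 m/s

v = 22.1 m/s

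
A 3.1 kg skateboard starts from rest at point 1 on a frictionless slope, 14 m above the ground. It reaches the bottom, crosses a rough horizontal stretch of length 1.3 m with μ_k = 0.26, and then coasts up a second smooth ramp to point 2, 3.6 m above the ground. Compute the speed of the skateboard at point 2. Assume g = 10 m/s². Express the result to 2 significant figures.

Energy at 1: mgh₁ = (3.1)(10)(14) = 434.00 J
Friction loss: W_f = μ_k mg d = 10.48 J
At 2: ½mv² + mgh₂ = mgh₁ − W_f
½mv² = 434.00 − 10.48 − 111.60 = 311.92 J
v = √(2 × 311.92/3.1) = 14.19 m/s

v = 14 m/s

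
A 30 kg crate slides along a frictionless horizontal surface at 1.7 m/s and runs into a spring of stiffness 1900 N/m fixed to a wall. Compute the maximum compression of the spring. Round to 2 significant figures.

x = 0.21 m

Conservation of energy between contact and max compression: ½mv² = ½kx²
x = v√(m/k) = 1.7 × √(30/1900) = 0.2136 m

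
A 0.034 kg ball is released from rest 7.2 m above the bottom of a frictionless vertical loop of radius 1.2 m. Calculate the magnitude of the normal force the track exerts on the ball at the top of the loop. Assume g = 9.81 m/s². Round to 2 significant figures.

N = 2.3 N

Energy from release to top (height 2r): mgh = ½mv_top² + mg(2r)
v_top² = 2g(h − 2r) = 2(9.81)(7.2 − 2.400) = 94.176 m²/s²
At the top, both N and weight point toward the centre: N + mg = mv_top²/r
N = m(v_top²/r − g) = 0.034(94.176/1.2 − 9.81) = 2.335 N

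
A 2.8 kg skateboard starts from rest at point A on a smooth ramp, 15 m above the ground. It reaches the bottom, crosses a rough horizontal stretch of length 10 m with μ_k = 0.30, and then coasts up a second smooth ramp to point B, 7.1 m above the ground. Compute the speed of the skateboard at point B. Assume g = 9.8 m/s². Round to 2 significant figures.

v = 9.8 m/s

Energy at A: mgh₁ = (2.8)(9.8)(15) = 411.60 J
Friction loss: W_f = μ_k mg d = 82.32 J
At B: ½mv² + mgh₂ = mgh₁ − W_f
½mv² = 411.60 − 82.32 − 194.82 = 134.46 J
v = √(2 × 134.46/2.8) = 9.800 m/s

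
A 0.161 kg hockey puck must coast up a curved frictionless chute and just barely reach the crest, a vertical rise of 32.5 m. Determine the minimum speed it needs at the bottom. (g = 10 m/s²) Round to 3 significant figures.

v = 25.5 m/s

At the top it is momentarily at rest, so all KE converts to PE: ½mv² = mgh
v = √(2gh) = √(2 × 10 × 32.5) = 25.50 m/s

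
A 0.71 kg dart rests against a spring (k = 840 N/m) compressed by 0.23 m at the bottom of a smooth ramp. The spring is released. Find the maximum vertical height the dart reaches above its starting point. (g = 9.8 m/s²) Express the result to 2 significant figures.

Energy conservation from release to the highest point: ½kx² = mgh
h = kx²/(2mg) = (840)(0.23)²/(2 × 0.71 × 9.8) = 3.193 m

h = 3.2 m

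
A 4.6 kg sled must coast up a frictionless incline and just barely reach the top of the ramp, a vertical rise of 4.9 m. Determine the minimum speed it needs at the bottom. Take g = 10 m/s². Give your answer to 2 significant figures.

v = 9.9 m/s

At the top it is momentarily at rest, so all KE converts to PE: ½mv² = mgh
v = √(2gh) = √(2 × 10 × 4.9) = 9.899 m/s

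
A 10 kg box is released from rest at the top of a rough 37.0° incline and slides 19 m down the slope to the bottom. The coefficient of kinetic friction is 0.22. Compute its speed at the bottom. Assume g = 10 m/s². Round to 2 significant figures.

Energy: mgh = ½mv² + W_f, with h = L sinθ and W_f = μ_k (mg cosθ) L
mgh = mgL sinθ = (10)(10)(19)sin37.0° = 1143.4 J
W_f = μ_k mg cosθ · L = (0.22)(10)(10)cos37.0°·19 = 333.8 J
½mv² = 1143.4 − 333.8 = 809.62 J
v = √(2 × 809.62/10) = 12.72 m/s

v = 13 m/s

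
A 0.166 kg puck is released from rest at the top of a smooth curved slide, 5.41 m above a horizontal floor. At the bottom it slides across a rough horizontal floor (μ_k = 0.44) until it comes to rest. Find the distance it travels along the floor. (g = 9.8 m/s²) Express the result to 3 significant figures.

d = 12.3 m

Energy bookkeeping (friction removes W_f = μ_k N d):
At rest all PE has been dissipated by friction: mgh = μ_k m g d
d = h/μ_k = 5.41/0.44 = 12.30 m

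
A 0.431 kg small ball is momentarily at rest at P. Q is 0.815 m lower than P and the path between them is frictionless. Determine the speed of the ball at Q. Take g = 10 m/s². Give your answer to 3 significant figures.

v = 4.04 m/s

By conservation of mechanical energy, mgh = ½mv²
v = √(2gh) = √(2 × 10 × 0.815) = √16.300 = 4.037 m/s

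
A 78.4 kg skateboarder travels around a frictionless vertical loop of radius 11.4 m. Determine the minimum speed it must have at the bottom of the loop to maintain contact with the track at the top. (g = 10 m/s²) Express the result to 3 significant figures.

v = 23.9 m/s

At the top: mg = mv_top²/r ⇒ v_top² = gr = 114.0 m²/s²
Energy from bottom to top (height 2r): ½mv_bot² = ½mv_top² + mg(2r)
v_bot² = gr + 4gr = 5gr = 570.0
v_bot = √(5gr) = 23.87 m/s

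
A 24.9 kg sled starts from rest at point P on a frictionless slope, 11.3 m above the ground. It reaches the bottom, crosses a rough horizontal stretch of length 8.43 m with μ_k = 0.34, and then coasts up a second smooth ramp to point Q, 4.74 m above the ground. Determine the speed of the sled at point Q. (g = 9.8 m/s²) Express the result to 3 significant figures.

v = 8.51 m/s

Energy at P: mgh₁ = (24.9)(9.8)(11.3) = 2757.4 J
Friction loss: W_f = μ_k mg d = 699.4 J
At Q: ½mv² + mgh₂ = mgh₁ − W_f
½mv² = 2757.4 − 699.4 − 1156.7 = 901.36 J
v = √(2 × 901.36/24.9) = 8.509 m/s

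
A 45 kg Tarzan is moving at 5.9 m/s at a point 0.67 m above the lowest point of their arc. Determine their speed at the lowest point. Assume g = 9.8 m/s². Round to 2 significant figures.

By conservation of mechanical energy, ½mv₀² + mgh = ½mv²
v² = v₀² + 2gh = (5.9)² + 2(9.8)(0.67) = 47.942
v = √47.942 = 6.924 m/s

v = 6.9 m/s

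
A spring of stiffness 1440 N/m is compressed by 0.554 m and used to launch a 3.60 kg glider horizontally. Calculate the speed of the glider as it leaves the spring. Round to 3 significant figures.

v = 11.1 m/s

Conservation of energy: ½kx² = ½mv²
v = x√(k/m) = 0.554 × √(1440/3.60) = 11.08 m/s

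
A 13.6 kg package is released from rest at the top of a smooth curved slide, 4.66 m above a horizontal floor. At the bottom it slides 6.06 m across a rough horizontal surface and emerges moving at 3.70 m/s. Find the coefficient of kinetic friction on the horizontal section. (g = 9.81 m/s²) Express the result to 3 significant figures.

Energy at the top = energy at the end + work done against friction:
mgh = ½mv² + μ_k m g d
mgh = 621.72 J; ½mv² = 93.092 J
W_f = 621.72 − 93.092 = 528.6 J
μ_k = W_f/(mg·d) = 528.6/(133.4 × 6.06) = 0.6538

μ_k = 0.654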